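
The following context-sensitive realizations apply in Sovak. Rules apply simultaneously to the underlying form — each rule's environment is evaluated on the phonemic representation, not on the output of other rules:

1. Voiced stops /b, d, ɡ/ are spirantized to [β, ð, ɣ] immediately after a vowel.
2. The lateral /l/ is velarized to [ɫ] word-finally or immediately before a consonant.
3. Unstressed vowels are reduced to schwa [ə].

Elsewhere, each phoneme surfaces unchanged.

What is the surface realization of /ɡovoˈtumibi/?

[ɡəvəˈtuməβə]

/ɡ/ (word-initial) is in the target of rule 1 but the environment (immediately after a vowel) is not met → [ɡ].
/o/ meets the environment for rule 3 (in an unstressed syllable) → [ə].
/v/ — not in any rule's target class → [v].
/o/ — between /v/ and /t/, in an unstressed syllable — surfaces as [ə] (rule 3).
/t/ (between /o/ and /u/): no rule targets it → [t].
/u/ (between /t/ and /m/): rule 3 targets it, but not in an unstressed syllable → unchanged [u].
/m/ — not in any rule's target class → [m].
/i/ meets the environment for rule 3 (in an unstressed syllable) → [ə].
/b/ — between /i/ and /i/, immediately after a vowel — surfaces as [β] (rule 1).
/i/ meets the environment for rule 3 (in an unstressed syllable) → [ə].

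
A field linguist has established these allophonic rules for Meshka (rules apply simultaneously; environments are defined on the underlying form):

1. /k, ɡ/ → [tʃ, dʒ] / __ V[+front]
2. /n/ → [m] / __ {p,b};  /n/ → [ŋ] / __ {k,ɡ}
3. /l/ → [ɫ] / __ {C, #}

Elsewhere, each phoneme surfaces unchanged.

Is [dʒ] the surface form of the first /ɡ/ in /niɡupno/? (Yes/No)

/ɡ/ — between /i/ and /u/; rule 1 does not apply here → [ɡ].
The actual realization is [ɡ], not [dʒ].

No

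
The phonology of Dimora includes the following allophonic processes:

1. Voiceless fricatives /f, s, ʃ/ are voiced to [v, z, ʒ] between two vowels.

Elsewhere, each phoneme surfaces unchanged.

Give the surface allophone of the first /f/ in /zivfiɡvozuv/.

[f]

/f/ (between /v/ and /i/) is in the target of rule 1 but the environment (between two vowels) is not met → [f].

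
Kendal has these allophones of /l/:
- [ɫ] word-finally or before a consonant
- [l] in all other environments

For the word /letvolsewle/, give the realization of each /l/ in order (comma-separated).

Occurrence 1 (position 1): no conditioning environment matches → elsewhere allophone [l].
Occurrence 2 (position 6): word-finally or before a consonant → [ɫ].
Occurrence 3 (position 10): no conditioning environment matches → elsewhere allophone [l].

[l], [ɫ], [l]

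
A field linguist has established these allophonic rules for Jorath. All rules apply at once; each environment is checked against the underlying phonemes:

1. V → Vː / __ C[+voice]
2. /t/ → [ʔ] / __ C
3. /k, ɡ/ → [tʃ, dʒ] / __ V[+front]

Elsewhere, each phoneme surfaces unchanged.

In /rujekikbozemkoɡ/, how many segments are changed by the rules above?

Segments that undergo a rule: /u/ → [uː] (rule 1); /k/ → [tʃ] (rule 3); /o/ → [oː] (rule 1); /e/ → [eː] (rule 1); /o/ → [oː] (rule 1).
All other segments surface unchanged.

5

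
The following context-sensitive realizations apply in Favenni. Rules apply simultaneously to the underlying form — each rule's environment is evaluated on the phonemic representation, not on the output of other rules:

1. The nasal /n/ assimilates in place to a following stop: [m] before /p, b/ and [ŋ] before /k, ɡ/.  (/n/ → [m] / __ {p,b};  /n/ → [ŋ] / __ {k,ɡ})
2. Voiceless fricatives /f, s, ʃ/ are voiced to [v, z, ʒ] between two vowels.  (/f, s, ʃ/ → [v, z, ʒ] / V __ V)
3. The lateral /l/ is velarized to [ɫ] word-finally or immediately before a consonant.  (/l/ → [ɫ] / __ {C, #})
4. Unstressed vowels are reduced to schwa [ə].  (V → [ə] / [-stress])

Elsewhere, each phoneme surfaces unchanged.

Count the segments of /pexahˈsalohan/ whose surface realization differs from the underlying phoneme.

Segments that undergo a rule: /e/ → [ə] (rule 4); /a/ → [ə] (rule 4); /o/ → [ə] (rule 4); /a/ → [ə] (rule 4).
All other segments surface unchanged.

4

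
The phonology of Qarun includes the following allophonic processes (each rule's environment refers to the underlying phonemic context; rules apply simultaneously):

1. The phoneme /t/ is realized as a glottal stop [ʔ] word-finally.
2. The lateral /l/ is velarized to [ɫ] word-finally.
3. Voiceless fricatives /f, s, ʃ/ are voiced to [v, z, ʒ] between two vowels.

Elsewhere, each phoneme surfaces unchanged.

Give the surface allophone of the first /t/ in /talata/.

[t]

/t/ (word-initial): rule 1 targets it, but not word-finally → unchanged [t].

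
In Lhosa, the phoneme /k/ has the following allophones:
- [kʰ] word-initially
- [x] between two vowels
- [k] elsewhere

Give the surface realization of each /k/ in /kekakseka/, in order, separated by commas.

Occurrence 1 (position 1): word-initially → [kʰ].
Occurrence 2 (position 3): between two vowels → [x].
Occurrence 3 (position 5): no conditioning environment matches → elsewhere allophone [k].
Occurrence 4 (position 8): between two vowels → [x].

[kʰ], [x], [k], [x]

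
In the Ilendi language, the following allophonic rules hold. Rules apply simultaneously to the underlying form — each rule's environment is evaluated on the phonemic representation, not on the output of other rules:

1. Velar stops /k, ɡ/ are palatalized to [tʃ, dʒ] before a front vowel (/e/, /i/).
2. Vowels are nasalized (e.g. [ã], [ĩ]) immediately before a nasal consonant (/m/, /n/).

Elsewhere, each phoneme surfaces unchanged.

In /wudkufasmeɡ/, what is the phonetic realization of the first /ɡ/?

[ɡ]

/ɡ/ (word-final) is in the target of rule 1 but the environment (before a front vowel) is not met → [ɡ].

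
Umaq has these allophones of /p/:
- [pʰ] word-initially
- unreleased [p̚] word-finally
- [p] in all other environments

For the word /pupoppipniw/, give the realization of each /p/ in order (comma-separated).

[pʰ], [p], [p], [p], [p]

Occurrence 1 (position 1): word-initially → [pʰ].
Occurrence 2 (position 3): no conditioning environment matches → elsewhere allophone [p].
Occurrence 3 (position 5): no conditioning environment matches → elsewhere allophone [p].
Occurrence 4 (position 6): no conditioning environment matches → elsewhere allophone [p].
Occurrence 5 (position 8): no conditioning environment matches → elsewhere allophone [p].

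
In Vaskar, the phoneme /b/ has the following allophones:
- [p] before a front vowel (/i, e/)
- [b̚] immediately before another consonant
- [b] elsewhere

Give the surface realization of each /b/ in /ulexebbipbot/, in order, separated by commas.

[b̚], [p], [b]

Occurrence 1 (position 6): immediately before another consonant → [b̚].
Occurrence 2 (position 7): before a front vowel (/i, e/) → [p].
Occurrence 3 (position 10): no conditioning environment matches → elsewhere allophone [b].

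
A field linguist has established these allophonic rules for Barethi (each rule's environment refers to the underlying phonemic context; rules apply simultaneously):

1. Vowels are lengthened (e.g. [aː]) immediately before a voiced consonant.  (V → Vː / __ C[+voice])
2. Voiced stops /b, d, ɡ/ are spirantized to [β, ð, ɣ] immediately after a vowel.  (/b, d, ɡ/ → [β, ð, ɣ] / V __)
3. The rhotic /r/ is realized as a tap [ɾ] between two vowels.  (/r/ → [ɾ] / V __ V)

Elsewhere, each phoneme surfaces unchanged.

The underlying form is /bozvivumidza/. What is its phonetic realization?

/b/ — word-initial; rule 2 does not apply here → [b].
Rule 1 applies to /o/ (between /b/ and /z/: before a voiced consonant) → [oː].
/z/ stays [z].
/v/ — not in any rule's target class → [v].
/i/ — between /v/ and /v/, before a voiced consonant — surfaces as [iː] (rule 1).
/v/ (between /i/ and /u/): no rule targets it → [v].
/u/ (between /v/ and /m/): before a voiced consonant, so rule 1 applies → [uː].
/m/ stays [m].
/i/ — between /m/ and /d/, before a voiced consonant — surfaces as [iː] (rule 1).
/d/ meets the environment for rule 2 (immediately after a vowel) → [ð].
/z/ stays [z].
/a/ (word-final) is in the target of rule 1 but the environment (before a voiced consonant) is not met → [a].

[boːzviːvuːmiːðza]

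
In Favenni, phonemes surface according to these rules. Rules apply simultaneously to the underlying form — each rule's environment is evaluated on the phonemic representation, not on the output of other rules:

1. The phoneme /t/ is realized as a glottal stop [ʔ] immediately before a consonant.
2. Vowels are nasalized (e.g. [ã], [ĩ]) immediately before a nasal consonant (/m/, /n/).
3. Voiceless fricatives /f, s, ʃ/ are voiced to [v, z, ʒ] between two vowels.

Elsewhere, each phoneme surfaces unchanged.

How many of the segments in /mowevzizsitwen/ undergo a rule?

2

Segments that undergo a rule: /t/ → [ʔ] (rule 1); /e/ → [ẽ] (rule 2).
All other segments surface unchanged.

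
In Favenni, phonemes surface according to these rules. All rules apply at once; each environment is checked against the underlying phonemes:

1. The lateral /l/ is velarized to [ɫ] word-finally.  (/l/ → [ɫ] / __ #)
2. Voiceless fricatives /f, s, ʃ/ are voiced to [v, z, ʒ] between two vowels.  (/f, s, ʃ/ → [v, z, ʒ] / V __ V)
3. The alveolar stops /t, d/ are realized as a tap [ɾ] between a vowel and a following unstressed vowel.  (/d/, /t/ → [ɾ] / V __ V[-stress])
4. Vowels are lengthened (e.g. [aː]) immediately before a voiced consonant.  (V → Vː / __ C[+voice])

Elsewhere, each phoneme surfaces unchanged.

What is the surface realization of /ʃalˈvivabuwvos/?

[ʃaːlˈviːvaːbuːwvos]

/ʃ/ (word-initial): rule 2 targets it, but not between two vowels → unchanged [ʃ].
Rule 4 applies to /a/ (between /ʃ/ and /l/: before a voiced consonant) → [aː].
/l/ (between /a/ and /v/): rule 1 targets it, but not word-finally → unchanged [l].
/v/ (between /l/ and /i/) is unaffected → [v].
Rule 4 applies to /i/ (between /v/ and /v/: before a voiced consonant) → [iː].
/v/ stays [v].
/a/ meets the environment for rule 4 (before a voiced consonant) → [aː].
/b/ (between /a/ and /u/) is unaffected → [b].
Rule 4 applies to /u/ (between /b/ and /w/: before a voiced consonant) → [uː].
/w/ — not in any rule's target class → [w].
/v/ — not in any rule's target class → [v].
/o/ — between /v/ and /s/; rule 4 does not apply here → [o].
/s/ — word-final; rule 2 does not apply here → [s].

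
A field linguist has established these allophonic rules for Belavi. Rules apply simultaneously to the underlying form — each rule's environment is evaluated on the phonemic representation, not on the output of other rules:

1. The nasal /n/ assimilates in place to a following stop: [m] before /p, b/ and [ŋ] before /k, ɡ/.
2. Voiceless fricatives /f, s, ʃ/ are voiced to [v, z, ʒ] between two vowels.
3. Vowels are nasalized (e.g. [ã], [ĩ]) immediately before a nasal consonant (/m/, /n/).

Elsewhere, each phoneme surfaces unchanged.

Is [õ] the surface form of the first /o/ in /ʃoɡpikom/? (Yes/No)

No

/o/ — between /ʃ/ and /ɡ/; rule 3 does not apply here → [o].
The actual realization is [o], not [õ].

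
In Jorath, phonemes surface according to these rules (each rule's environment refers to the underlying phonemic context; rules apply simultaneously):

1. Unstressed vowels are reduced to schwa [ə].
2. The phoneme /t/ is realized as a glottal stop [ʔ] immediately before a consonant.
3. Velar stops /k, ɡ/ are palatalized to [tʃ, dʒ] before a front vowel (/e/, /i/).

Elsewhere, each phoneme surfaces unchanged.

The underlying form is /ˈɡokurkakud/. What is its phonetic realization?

[ˈɡokərkəkəd]

/ɡ/ (word-initial) fails the environment for rule 3, so it stays [ɡ].
/o/ (between /ɡ/ and /k/) fails the environment for rule 1, so it stays [o].
/k/ (between /o/ and /u/): rule 3 targets it, but not before a front vowel → unchanged [k].
/u/ (between /k/ and /r/): in an unstressed syllable, so rule 1 applies → [ə].
/r/ (between /u/ and /k/): no rule targets it → [r].
/k/ (between /r/ and /a/): rule 3 targets it, but not before a front vowel → unchanged [k].
/a/ (between /k/ and /k/) occurs in an unstressed syllable → [ə] by rule 1.
/k/ — between /a/ and /u/; rule 3 does not apply here → [k].
Rule 1 applies to /u/ (between /k/ and /d/: in an unstressed syllable) → [ə].
/d/ (word-final) is unaffected → [d].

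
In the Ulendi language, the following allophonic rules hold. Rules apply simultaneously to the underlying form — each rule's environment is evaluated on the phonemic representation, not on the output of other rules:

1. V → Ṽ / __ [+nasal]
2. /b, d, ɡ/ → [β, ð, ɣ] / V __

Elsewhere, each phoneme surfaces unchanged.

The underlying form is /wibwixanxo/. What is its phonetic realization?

/w/ (word-initial) is unaffected → [w].
/i/ (between /w/ and /b/): rule 1 targets it, but not before a nasal consonant → unchanged [i].
/b/ — between /i/ and /w/, immediately after a vowel — surfaces as [β] (rule 2).
/w/ (between /b/ and /i/) is unaffected → [w].
/i/ (between /w/ and /x/) fails the environment for rule 1, so it stays [i].
/x/ (between /i/ and /a/) is unaffected → [x].
/a/ (between /x/ and /n/) occurs before a nasal consonant → [ã] by rule 1.
/n/ stays [n].
/x/ (between /n/ and /o/): no rule targets it → [x].
/o/ (word-final): rule 1 targets it, but not before a nasal consonant → unchanged [o].

[wiβwixãnxo]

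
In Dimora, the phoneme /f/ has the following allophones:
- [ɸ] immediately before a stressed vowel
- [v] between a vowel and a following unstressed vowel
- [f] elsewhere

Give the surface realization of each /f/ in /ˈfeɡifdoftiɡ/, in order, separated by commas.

[ɸ], [f], [f]

Occurrence 1 (position 1): immediately before a stressed vowel → [ɸ].
Occurrence 2 (position 5): no conditioning environment matches → elsewhere allophone [f].
Occurrence 3 (position 8): no conditioning environment matches → elsewhere allophone [f].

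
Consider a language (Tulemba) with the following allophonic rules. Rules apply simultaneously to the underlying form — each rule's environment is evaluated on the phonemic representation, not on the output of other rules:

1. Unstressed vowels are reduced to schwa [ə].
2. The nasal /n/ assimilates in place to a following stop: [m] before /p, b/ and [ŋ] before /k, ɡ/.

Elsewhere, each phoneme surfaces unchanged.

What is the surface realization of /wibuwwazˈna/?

/i/ (between /w/ and /b/) occurs in an unstressed syllable → [ə] by rule 1.
/u/ meets the environment for rule 1 (in an unstressed syllable) → [ə].
/a/ (between /w/ and /z/) occurs in an unstressed syllable → [ə] by rule 1.
/n/ — between /z/ and /a/; rule 2 does not apply here → [n].
/a/ (word-final): rule 1 targets it, but not in an unstressed syllable → unchanged [a].

[wəbəwwəzˈna]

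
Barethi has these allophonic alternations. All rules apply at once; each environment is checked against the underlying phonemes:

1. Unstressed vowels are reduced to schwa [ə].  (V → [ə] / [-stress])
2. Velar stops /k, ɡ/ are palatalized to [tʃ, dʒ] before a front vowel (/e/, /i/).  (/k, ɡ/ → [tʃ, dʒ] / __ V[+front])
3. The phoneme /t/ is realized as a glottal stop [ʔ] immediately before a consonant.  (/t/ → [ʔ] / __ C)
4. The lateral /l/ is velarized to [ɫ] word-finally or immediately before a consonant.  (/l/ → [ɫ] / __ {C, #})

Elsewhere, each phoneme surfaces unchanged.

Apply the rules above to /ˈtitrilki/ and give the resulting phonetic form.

/t/ — word-initial; rule 3 does not apply here → [t].
/i/ (between /t/ and /t/): rule 1 targets it, but not in an unstressed syllable → unchanged [i].
Rule 3 applies to /t/ (between /i/ and /r/: immediately before a consonant) → [ʔ].
/r/ (between /t/ and /i/) is unaffected → [r].
/i/ (between /r/ and /l/): in an unstressed syllable, so rule 1 applies → [ə].
/l/ (between /i/ and /k/) occurs word-finally or immediately before a consonant → [ɫ] by rule 4.
/k/ — between /l/ and /i/, before a front vowel — surfaces as [tʃ] (rule 2).
/i/ (word-final): in an unstressed syllable, so rule 1 applies → [ə].

[ˈtiʔrəɫtʃə]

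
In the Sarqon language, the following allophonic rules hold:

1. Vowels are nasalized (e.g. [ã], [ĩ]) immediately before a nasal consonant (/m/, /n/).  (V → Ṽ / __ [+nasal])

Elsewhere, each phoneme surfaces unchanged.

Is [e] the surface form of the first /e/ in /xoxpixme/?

Yes

/e/ — word-final; rule 1 does not apply here → [e].
The actual realization is [e], which matches [e].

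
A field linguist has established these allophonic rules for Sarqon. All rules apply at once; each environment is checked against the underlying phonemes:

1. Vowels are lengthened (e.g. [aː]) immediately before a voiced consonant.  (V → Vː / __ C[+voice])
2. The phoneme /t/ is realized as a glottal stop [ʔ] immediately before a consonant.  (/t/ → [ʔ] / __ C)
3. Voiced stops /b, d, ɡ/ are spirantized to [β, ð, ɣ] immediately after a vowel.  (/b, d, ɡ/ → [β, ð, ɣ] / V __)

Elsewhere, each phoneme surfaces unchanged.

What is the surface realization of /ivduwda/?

Rule 1 applies to /i/ (word-initial: before a voiced consonant) → [iː].
/v/ stays [v].
/d/ — between /v/ and /u/; rule 3 does not apply here → [d].
/u/ meets the environment for rule 1 (before a voiced consonant) → [uː].
/w/ (between /u/ and /d/) is unaffected → [w].
/d/ — between /w/ and /a/; rule 3 does not apply here → [d].
/a/ (word-final): rule 1 targets it, but not before a voiced consonant → unchanged [a].

[iːvduːwda]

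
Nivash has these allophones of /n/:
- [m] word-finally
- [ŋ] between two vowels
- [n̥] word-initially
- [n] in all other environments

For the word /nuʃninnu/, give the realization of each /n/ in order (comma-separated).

[n̥], [n], [n], [n]

Occurrence 1 (position 1): word-initially → [n̥].
Occurrence 2 (position 4): no conditioning environment matches → elsewhere allophone [n].
Occurrence 3 (position 6): no conditioning environment matches → elsewhere allophone [n].
Occurrence 4 (position 7): no conditioning environment matches → elsewhere allophone [n].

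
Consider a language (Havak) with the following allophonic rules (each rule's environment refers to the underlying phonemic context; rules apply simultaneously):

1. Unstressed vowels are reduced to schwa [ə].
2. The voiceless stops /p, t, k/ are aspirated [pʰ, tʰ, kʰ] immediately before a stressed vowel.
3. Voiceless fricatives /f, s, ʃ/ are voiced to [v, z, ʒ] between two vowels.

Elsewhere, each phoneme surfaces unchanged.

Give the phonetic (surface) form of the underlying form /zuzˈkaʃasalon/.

/u/ (between /z/ and /z/) occurs in an unstressed syllable → [ə] by rule 1.
/k/ (between /z/ and /a/) occurs immediately before a stressed vowel → [kʰ] by rule 2.
/a/ (between /k/ and /ʃ/): rule 1 targets it, but not in an unstressed syllable → unchanged [a].
/ʃ/ (between /a/ and /a/) occurs between two vowels → [ʒ] by rule 3.
/a/ (between /ʃ/ and /s/) occurs in an unstressed syllable → [ə] by rule 1.
/s/ — between /a/ and /a/, between two vowels — surfaces as [z] (rule 3).
/a/ (between /s/ and /l/) occurs in an unstressed syllable → [ə] by rule 1.
/o/ meets the environment for rule 1 (in an unstressed syllable) → [ə].

[zəzˈkʰaʒəzələn]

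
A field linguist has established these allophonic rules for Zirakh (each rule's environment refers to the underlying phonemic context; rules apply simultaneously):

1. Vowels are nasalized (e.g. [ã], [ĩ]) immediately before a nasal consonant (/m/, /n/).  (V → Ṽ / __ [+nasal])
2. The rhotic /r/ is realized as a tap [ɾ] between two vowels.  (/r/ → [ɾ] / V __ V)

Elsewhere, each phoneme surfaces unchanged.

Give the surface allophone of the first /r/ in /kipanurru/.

[r]

/r/ — between /u/ and /r/; rule 2 does not apply here → [r].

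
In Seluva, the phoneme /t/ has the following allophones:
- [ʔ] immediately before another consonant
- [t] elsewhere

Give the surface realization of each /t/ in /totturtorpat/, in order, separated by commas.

[t], [ʔ], [t], [t], [t]

Occurrence 1 (position 1): no conditioning environment matches → elsewhere allophone [t].
Occurrence 2 (position 3): immediately before another consonant → [ʔ].
Occurrence 3 (position 4): no conditioning environment matches → elsewhere allophone [t].
Occurrence 4 (position 7): no conditioning environment matches → elsewhere allophone [t].
Occurrence 5 (position 12): no conditioning environment matches → elsewhere allophone [t].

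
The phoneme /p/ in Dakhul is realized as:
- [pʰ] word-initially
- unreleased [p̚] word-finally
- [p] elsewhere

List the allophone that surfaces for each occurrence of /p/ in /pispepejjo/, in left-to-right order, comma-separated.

Occurrence 1 (position 1): word-initially → [pʰ].
Occurrence 2 (position 4): no conditioning environment matches → elsewhere allophone [p].
Occurrence 3 (position 6): no conditioning environment matches → elsewhere allophone [p].

[pʰ], [p], [p]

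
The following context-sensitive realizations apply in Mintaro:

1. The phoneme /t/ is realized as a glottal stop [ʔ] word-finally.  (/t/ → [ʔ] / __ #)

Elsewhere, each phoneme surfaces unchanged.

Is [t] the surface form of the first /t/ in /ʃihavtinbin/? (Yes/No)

Yes

/t/ (between /v/ and /i/) is in the target of rule 1 but the environment (word-finally) is not met → [t].
The actual realization is [t], which matches [t].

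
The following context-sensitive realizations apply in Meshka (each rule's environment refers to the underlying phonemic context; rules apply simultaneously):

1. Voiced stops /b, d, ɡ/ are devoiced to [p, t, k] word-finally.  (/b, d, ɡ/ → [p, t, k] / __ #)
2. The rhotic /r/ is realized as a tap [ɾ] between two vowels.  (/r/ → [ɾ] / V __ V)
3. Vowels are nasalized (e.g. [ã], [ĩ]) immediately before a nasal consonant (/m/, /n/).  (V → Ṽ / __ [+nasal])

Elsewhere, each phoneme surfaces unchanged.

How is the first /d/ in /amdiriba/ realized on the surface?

[d]

/d/ (between /m/ and /i/): rule 1 targets it, but not word-finally → unchanged [d].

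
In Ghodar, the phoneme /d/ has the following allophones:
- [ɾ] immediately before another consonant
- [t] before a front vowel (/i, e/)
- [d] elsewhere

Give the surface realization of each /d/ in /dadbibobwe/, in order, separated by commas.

[d], [ɾ]

Occurrence 1 (position 1): no conditioning environment matches → elsewhere allophone [d].
Occurrence 2 (position 3): immediately before another consonant → [ɾ].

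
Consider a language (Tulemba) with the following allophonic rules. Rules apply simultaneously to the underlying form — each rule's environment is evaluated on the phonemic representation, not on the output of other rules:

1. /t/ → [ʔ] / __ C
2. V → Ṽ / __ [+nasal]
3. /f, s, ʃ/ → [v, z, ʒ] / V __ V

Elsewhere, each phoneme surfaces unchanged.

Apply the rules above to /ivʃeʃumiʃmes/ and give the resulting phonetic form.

[ivʃeʒũmiʃmes]

/i/ (word-initial): rule 2 targets it, but not before a nasal consonant → unchanged [i].
/ʃ/ (between /v/ and /e/): rule 3 targets it, but not between two vowels → unchanged [ʃ].
/e/ (between /ʃ/ and /ʃ/): rule 2 targets it, but not before a nasal consonant → unchanged [e].
/ʃ/ (between /e/ and /u/) occurs between two vowels → [ʒ] by rule 3.
/u/ — between /ʃ/ and /m/, before a nasal consonant — surfaces as [ũ] (rule 2).
/i/ (between /m/ and /ʃ/) fails the environment for rule 2, so it stays [i].
/ʃ/ (between /i/ and /m/) fails the environment for rule 3, so it stays [ʃ].
/e/ (between /m/ and /s/): rule 2 targets it, but not before a nasal consonant → unchanged [e].
/s/ (word-final): rule 3 targets it, but not between two vowels → unchanged [s].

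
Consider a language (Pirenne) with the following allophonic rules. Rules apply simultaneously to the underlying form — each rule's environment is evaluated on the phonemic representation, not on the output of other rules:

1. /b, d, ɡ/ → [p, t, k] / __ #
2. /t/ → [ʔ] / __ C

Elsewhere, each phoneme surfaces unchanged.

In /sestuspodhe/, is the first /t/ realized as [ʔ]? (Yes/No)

No

/t/ (between /s/ and /u/) fails the environment for rule 2, so it stays [t].
The actual realization is [t], not [ʔ].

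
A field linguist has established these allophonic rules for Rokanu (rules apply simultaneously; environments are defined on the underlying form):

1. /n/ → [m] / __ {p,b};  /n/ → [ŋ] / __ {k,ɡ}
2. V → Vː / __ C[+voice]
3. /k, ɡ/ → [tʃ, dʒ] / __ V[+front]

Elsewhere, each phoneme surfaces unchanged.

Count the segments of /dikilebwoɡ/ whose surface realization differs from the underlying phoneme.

4

Segments that undergo a rule: /k/ → [tʃ] (rule 3); /i/ → [iː] (rule 2); /e/ → [eː] (rule 2); /o/ → [oː] (rule 2).
All other segments surface unchanged.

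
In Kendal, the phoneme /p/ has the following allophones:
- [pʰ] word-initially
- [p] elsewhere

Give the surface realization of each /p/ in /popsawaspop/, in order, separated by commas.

Occurrence 1 (position 1): word-initially → [pʰ].
Occurrence 2 (position 3): no conditioning environment matches → elsewhere allophone [p].
Occurrence 3 (position 9): no conditioning environment matches → elsewhere allophone [p].
Occurrence 4 (position 11): no conditioning environment matches → elsewhere allophone [p].

[pʰ], [p], [p], [p]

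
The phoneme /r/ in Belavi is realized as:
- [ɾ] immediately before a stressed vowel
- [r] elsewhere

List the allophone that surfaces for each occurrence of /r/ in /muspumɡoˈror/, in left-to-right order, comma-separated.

Occurrence 1 (position 9): immediately before a stressed vowel → [ɾ].
Occurrence 2 (position 11): no conditioning environment matches → elsewhere allophone [r].

[ɾ], [r]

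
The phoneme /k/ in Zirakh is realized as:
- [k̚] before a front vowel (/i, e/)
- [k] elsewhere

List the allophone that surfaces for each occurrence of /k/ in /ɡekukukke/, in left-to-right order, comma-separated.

[k], [k], [k], [k̚]

Occurrence 1 (position 3): no conditioning environment matches → elsewhere allophone [k].
Occurrence 2 (position 5): no conditioning environment matches → elsewhere allophone [k].
Occurrence 3 (position 7): no conditioning environment matches → elsewhere allophone [k].
Occurrence 4 (position 8): before a front vowel (/i, e/) → [k̚].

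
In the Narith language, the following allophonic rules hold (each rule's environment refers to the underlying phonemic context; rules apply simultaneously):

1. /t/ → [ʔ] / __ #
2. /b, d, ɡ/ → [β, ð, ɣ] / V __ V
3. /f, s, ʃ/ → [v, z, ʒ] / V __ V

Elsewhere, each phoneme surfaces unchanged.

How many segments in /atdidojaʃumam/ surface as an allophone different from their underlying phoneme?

2

Segments that undergo a rule: /d/ → [ð] (rule 2); /ʃ/ → [ʒ] (rule 3).
All other segments surface unchanged.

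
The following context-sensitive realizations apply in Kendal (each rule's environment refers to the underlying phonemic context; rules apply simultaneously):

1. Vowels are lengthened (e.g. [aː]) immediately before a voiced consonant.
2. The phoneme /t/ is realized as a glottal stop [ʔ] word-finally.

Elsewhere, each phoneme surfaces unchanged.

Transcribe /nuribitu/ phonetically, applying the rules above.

[nuːriːbitu]

/n/ (word-initial) is unaffected → [n].
/u/ — between /n/ and /r/, before a voiced consonant — surfaces as [uː] (rule 1).
/r/ stays [r].
/i/ — between /r/ and /b/, before a voiced consonant — surfaces as [iː] (rule 1).
/b/ (between /i/ and /i/) is unaffected → [b].
/i/ (between /b/ and /t/) fails the environment for rule 1, so it stays [i].
/t/ (between /i/ and /u/) is in the target of rule 2 but the environment (word-finally) is not met → [t].
/u/ (word-final) is in the target of rule 1 but the environment (before a voiced consonant) is not met → [u].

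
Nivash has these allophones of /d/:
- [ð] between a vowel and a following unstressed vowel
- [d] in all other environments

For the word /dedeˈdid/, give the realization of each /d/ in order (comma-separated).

[d], [ð], [d], [d]

Occurrence 1 (position 1): no conditioning environment matches → elsewhere allophone [d].
Occurrence 2 (position 3): between a vowel and a following unstressed vowel → [ð].
Occurrence 3 (position 5): no conditioning environment matches → elsewhere allophone [d].
Occurrence 4 (position 7): no conditioning environment matches → elsewhere allophone [d].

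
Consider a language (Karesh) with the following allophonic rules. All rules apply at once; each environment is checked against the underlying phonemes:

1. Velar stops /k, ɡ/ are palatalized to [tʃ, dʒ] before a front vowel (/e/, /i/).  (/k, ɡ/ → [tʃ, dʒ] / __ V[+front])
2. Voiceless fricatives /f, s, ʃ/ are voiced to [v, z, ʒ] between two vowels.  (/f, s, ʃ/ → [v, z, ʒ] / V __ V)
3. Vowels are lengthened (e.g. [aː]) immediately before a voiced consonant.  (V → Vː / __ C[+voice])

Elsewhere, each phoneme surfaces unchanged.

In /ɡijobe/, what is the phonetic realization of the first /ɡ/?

Rule 1 applies to /ɡ/ (word-initial: before a front vowel) → [dʒ].

[dʒ]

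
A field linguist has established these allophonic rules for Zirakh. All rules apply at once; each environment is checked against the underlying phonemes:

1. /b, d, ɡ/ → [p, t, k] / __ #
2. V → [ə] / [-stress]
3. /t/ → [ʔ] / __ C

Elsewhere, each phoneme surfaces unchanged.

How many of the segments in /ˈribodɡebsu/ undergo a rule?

Segments that undergo a rule: /o/ → [ə] (rule 2); /e/ → [ə] (rule 2); /u/ → [ə] (rule 2).
All other segments surface unchanged.

3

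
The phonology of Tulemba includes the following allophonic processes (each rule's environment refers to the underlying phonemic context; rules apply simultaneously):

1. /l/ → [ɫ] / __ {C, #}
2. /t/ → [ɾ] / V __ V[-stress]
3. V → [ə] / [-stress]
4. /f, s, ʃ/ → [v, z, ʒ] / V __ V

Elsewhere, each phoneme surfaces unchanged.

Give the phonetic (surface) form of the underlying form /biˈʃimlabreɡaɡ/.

[bəˈʒimləbrəɡəɡ]

/i/ — between /b/ and /ʃ/, in an unstressed syllable — surfaces as [ə] (rule 3).
/ʃ/ meets the environment for rule 4 (between two vowels) → [ʒ].
/i/ — between /ʃ/ and /m/; rule 3 does not apply here → [i].
/l/ (between /m/ and /a/) fails the environment for rule 1, so it stays [l].
/a/ (between /l/ and /b/): in an unstressed syllable, so rule 3 applies → [ə].
/e/ (between /r/ and /ɡ/): in an unstressed syllable, so rule 3 applies → [ə].
/a/ (between /ɡ/ and /ɡ/): in an unstressed syllable, so rule 3 applies → [ə].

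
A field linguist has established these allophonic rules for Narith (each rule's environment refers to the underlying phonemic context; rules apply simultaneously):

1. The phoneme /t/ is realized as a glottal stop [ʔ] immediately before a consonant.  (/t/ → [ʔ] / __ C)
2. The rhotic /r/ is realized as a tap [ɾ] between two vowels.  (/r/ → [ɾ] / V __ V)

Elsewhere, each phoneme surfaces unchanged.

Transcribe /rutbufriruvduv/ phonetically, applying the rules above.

/r/ — word-initial; rule 2 does not apply here → [r].
/u/ stays [u].
/t/ (between /u/ and /b/) occurs immediately before a consonant → [ʔ] by rule 1.
/b/ (between /t/ and /u/) is unaffected → [b].
/u/ stays [u].
/f/ (between /u/ and /r/): no rule targets it → [f].
/r/ — between /f/ and /i/; rule 2 does not apply here → [r].
/i/ (between /r/ and /r/): no rule targets it → [i].
/r/ — between /i/ and /u/, between two vowels — surfaces as [ɾ] (rule 2).
/u/ (between /r/ and /v/): no rule targets it → [u].
/v/ stays [v].
/d/ (between /v/ and /u/): no rule targets it → [d].
/u/ — not in any rule's target class → [u].
/v/ (word-final) is unaffected → [v].

[ruʔbufriɾuvduv]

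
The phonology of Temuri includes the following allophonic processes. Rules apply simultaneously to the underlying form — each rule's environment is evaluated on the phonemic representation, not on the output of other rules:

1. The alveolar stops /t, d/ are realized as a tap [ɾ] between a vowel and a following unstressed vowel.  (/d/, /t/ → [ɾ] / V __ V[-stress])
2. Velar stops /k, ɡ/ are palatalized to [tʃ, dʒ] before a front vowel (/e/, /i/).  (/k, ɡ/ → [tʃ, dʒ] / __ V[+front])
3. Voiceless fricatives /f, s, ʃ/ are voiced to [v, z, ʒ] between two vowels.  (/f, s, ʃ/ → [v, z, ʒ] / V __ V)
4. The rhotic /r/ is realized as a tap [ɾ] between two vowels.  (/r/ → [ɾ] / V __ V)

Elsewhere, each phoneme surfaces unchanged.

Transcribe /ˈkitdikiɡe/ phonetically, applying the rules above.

[ˈtʃitditʃidʒe]

/k/ — word-initial, before a front vowel — surfaces as [tʃ] (rule 2).
/t/ — between /i/ and /d/; rule 1 does not apply here → [t].
/d/ — between /t/ and /i/; rule 1 does not apply here → [d].
/k/ (between /i/ and /i/): before a front vowel, so rule 2 applies → [tʃ].
/ɡ/ (between /i/ and /e/) occurs before a front vowel → [dʒ] by rule 2.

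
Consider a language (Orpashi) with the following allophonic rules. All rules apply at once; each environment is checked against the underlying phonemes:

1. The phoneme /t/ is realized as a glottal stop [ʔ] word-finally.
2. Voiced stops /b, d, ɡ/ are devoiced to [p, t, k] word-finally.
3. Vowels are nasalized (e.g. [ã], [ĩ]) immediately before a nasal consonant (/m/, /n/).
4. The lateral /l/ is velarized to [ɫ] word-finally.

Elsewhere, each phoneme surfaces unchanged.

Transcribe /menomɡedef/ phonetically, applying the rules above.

[mẽnõmɡedef]

/e/ — between /m/ and /n/, before a nasal consonant — surfaces as [ẽ] (rule 3).
/o/ (between /n/ and /m/) occurs before a nasal consonant → [õ] by rule 3.
/ɡ/ (between /m/ and /e/): rule 2 targets it, but not word-finally → unchanged [ɡ].
/e/ (between /ɡ/ and /d/): rule 3 targets it, but not before a nasal consonant → unchanged [e].
/d/ (between /e/ and /e/): rule 2 targets it, but not word-finally → unchanged [d].
/e/ (between /d/ and /f/): rule 3 targets it, but not before a nasal consonant → unchanged [e].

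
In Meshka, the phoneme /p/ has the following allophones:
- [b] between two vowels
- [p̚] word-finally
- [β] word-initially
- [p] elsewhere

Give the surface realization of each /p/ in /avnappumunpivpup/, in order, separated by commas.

[p], [p], [p], [p], [p̚]

Occurrence 1 (position 5): no conditioning environment matches → elsewhere allophone [p].
Occurrence 2 (position 6): no conditioning environment matches → elsewhere allophone [p].
Occurrence 3 (position 11): no conditioning environment matches → elsewhere allophone [p].
Occurrence 4 (position 14): no conditioning environment matches → elsewhere allophone [p].
Occurrence 5 (position 16): word-finally → [p̚].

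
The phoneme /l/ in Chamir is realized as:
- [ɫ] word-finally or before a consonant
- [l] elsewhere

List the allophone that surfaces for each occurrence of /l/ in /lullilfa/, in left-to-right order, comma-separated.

Occurrence 1 (position 1): no conditioning environment matches → elsewhere allophone [l].
Occurrence 2 (position 3): word-finally or before a consonant → [ɫ].
Occurrence 3 (position 4): no conditioning environment matches → elsewhere allophone [l].
Occurrence 4 (position 6): word-finally or before a consonant → [ɫ].

[l], [ɫ], [l], [ɫ]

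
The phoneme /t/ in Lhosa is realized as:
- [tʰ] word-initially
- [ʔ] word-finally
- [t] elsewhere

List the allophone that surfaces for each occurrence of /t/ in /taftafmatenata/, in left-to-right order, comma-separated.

[tʰ], [t], [t], [t]

Occurrence 1 (position 1): word-initially → [tʰ].
Occurrence 2 (position 4): no conditioning environment matches → elsewhere allophone [t].
Occurrence 3 (position 9): no conditioning environment matches → elsewhere allophone [t].
Occurrence 4 (position 13): no conditioning environment matches → elsewhere allophone [t].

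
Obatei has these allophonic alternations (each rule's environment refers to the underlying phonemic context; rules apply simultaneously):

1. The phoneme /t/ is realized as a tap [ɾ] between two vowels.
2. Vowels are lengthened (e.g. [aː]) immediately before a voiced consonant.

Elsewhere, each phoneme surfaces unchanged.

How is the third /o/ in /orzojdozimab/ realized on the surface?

[oː]

/o/ (between /d/ and /z/) occurs before a voiced consonant → [oː] by rule 2.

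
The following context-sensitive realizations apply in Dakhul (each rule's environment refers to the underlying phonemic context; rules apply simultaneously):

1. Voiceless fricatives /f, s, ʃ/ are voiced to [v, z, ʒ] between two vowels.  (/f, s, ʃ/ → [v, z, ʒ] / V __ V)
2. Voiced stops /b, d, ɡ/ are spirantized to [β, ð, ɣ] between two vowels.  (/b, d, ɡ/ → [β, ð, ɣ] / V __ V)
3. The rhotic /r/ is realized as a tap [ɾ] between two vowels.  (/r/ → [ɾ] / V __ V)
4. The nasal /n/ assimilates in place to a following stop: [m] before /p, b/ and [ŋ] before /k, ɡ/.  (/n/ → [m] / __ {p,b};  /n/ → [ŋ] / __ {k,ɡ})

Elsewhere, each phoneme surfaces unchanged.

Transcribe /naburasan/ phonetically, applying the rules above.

[naβuɾazan]

/n/ — word-initial; rule 4 does not apply here → [n].
/b/ meets the environment for rule 2 (between two vowels) → [β].
Rule 3 applies to /r/ (between /u/ and /a/: between two vowels) → [ɾ].
Rule 1 applies to /s/ (between /a/ and /a/: between two vowels) → [z].
/n/ (word-final): rule 4 targets it, but not before a labial or velar stop → unchanged [n].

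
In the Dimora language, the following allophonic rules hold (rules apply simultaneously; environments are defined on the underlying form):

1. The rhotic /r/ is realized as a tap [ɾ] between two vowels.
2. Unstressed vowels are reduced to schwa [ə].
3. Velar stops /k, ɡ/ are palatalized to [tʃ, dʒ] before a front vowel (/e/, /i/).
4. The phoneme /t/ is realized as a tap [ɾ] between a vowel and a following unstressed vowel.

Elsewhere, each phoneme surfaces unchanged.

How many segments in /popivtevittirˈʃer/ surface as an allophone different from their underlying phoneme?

Segments that undergo a rule: /o/ → [ə] (rule 2); /i/ → [ə] (rule 2); /e/ → [ə] (rule 2); /i/ → [ə] (rule 2); /i/ → [ə] (rule 2).
All other segments surface unchanged.

5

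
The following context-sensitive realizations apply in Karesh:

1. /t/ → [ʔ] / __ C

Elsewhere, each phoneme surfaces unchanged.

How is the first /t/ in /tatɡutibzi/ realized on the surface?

[t]

/t/ (word-initial): rule 1 targets it, but not immediately before a consonant → unchanged [t].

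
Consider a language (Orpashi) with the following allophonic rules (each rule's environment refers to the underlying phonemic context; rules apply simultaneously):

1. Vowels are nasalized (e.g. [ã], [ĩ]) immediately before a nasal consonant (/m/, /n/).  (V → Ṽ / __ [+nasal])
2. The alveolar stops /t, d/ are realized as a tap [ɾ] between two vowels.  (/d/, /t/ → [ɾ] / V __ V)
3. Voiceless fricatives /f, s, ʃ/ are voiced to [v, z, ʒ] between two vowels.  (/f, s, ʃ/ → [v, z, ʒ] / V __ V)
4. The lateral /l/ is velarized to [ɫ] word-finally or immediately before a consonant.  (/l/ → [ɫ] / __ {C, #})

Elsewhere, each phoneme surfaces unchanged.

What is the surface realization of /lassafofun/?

[lassavovũn]

/l/ (word-initial) is in the target of rule 4 but the environment (word-finally or immediately before a consonant) is not met → [l].
/a/ (between /l/ and /s/): rule 1 targets it, but not before a nasal consonant → unchanged [a].
/s/ — between /a/ and /s/; rule 3 does not apply here → [s].
/s/ (between /s/ and /a/) is in the target of rule 3 but the environment (between two vowels) is not met → [s].
/a/ — between /s/ and /f/; rule 1 does not apply here → [a].
/f/ — between /a/ and /o/, between two vowels — surfaces as [v] (rule 3).
/o/ (between /f/ and /f/) is in the target of rule 1 but the environment (before a nasal consonant) is not met → [o].
/f/ (between /o/ and /u/): between two vowels, so rule 3 applies → [v].
/u/ (between /f/ and /n/) occurs before a nasal consonant → [ũ] by rule 1.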